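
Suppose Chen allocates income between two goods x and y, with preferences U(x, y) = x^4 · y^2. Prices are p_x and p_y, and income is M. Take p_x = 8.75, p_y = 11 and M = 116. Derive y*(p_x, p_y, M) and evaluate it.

y* = 3.5152

MU_x/MU_y = (4·y)/(2·x); tangency sets this equal to p_x/p_y.
Rearranging, p_y·y = (1/2)·p_x·x. Substituting into the budget gives p_x·x·(1 + (1/2)) = M.
Demand: x*(p_x,p_y,M) = 2/3·M/p_x and y* = 1/3·M/p_y.
At p_x=8.75, p_y=11, M=116: y* = 1/3·116/11 = 3.5152.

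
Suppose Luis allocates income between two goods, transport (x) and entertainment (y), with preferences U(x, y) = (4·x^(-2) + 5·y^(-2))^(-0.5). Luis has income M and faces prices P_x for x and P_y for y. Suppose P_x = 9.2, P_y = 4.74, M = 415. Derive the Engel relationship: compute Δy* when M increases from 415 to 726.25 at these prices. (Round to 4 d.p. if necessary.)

Numerically y/x = 1.343713, so x* = 415/(9.2 + 4.74·1.343713) = 26.6552 and y* = 1.343713·26.6552 = 35.8169.
At M' = 726.25: y* = 62.6796. Change: 62.6796 − 35.8169 = 26.8627.

Δy* = 26.8627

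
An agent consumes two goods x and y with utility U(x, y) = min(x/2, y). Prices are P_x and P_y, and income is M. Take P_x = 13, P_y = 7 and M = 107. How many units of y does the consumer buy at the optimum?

y* = 3.2424

With perfect complements, no substitution: consume in ratio x:y = 2:1.
Budget: P_x·x + P_y·(1/2)·x = M, so (2·P_x + P_y)·x = 2·M.
Demand: x*(P_x,P_y,M) = 2·M/(2·P_x + P_y), y* = M/(2·P_x + P_y).
Here 2·13 + 7 = 33, giving y* = 3.2424.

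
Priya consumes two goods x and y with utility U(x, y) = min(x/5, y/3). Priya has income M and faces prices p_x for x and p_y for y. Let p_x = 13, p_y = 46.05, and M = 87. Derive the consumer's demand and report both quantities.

x* = 2.1413, y* = 1.2848

Demand: x*(p_x,p_y,M) = 5·M/(5·p_x + 3·p_y), y* = 3·M/(5·p_x + 3·p_y).
Here 5·13 + 3·46.05 = 203.15, giving x* = 2.1413 and y* = 1.2848.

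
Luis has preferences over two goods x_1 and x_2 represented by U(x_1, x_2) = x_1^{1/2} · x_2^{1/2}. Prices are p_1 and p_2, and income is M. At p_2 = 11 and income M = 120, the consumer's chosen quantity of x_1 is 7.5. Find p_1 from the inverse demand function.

The MRS is x_2/x_1. Set MRS = p_1/p_2.
So 0.5·p_2·x_2 = 0.5·p_1·x_1; combined with the budget, a share 0.5 of income goes to x_1.
Demand: x_1*(p_1,p_2,M) = 0.5·M/p_1 and x_2* = 0.5·M/p_2.
Set x_1* = 7.5 in the demand function and solve for p_1: p_1 = 8.

p_1 = 8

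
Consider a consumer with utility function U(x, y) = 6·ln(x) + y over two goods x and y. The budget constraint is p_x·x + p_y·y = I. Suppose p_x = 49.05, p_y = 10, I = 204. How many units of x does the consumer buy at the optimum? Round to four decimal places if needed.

Set MRS = p_x/p_y: (6/x)/1 = p_x/p_y.
So x*(p_x,p_y) = 6·p_y/p_x, independent of income; and y* = (I − 6·p_y)/p_y.
At the given prices: x* = 6·10/49.05 = 1.2232.

x* = 1.2232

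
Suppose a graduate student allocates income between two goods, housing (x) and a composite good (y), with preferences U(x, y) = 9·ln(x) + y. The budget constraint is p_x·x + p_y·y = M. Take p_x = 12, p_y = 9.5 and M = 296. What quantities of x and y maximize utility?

x* = 7.125, y* = 22.1579

Set MRS = p_x/p_y: (9/x)/1 = p_x/p_y.
So x*(p_x,p_y) = 9·p_y/p_x, independent of income; and y* = (M − 9·p_y)/p_y.
At the given prices: x* = 9·9.5/12 = 7.125, and y* = 22.1579.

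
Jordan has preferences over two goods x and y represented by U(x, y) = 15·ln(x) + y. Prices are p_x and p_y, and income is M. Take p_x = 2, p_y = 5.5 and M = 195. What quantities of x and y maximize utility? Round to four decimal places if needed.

x* = 41.25, y* = 20.4545

MU_x = 15/x, MU_y = 1. Tangency: 15/x = p_x/p_y.
So x*(p_x,p_y) = 15·p_y/p_x, independent of income; and y* = (M − 15·p_y)/p_y.
At the given prices: x* = 15·5.5/2 = 41.25, and y* = 20.4545.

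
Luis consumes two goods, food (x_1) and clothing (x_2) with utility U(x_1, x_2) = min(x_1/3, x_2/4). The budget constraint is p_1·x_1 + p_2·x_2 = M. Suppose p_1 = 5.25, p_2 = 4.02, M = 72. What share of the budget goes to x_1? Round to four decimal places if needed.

Leontief preferences: the optimum is at the kink where x_1/3 = x_2/4, i.e. x_2 = (4/3)·x_1.
Budget: p_1·x_1 + p_2·(4/3)·x_1 = M, so (3·p_1 + 4·p_2)·x_1 = 3·M.
Demand: x_1*(p_1,p_2,M) = 3·M/(3·p_1 + 4·p_2), x_2* = 4·M/(3·p_1 + 4·p_2).
Here 3·5.25 + 4·4.02 = 31.83, giving x_1* = 6.7861 and x_2* = 9.0481.
Expenditure on x_1: 5.25·6.7861 = 35.6268; share = 0.4948.

share on x_1 = 0.4948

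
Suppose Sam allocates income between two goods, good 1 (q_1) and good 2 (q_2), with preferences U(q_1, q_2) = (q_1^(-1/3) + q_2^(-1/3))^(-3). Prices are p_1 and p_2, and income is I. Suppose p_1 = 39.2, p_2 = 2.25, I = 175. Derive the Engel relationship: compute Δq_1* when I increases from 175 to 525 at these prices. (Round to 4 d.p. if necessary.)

Δq_1* = 5.9945

From the CES first-order condition, (q_2/q_1)^(4/3) = p_1/p_2.
Solve for the ratio: q_2/q_1 = [p_1/p_2]^(0.75).
With the ratio pinned down, the budget gives q_1* = I/(p_1 + p_2·(q_2/q_1)) and q_2* = (q_2/q_1)·q_1*.
Numerically q_2/q_1 = 8.527617, so q_1* = 175/(39.2 + 2.25·8.527617) = 2.9972.
At I' = 525: q_1* = 8.9917. Change: 8.9917 − 2.9972 = 5.9945.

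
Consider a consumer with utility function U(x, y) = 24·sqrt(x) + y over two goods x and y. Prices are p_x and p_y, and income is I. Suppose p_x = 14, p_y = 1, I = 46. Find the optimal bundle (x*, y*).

x* = 0.7347, y* = 35.7143

Plugging in: x* = (12·1/14)² = 0.7347, y* = 35.7143.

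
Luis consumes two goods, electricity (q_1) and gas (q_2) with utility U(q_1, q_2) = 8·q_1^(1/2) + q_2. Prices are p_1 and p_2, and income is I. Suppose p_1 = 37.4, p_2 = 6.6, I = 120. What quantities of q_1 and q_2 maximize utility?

q_1* = 0.4983, q_2* = 15.3583

MU_q_1 = 4/√q_1, MU_q_2 = 1. Tangency: 4/√q_1 = p_1/p_2.
Thus q_1* = (4·p_2/p_1)² — independent of I — with the rest of income spent on q_2.
Plugging in: q_1* = (4·6.6/37.4)² = 0.4983, q_2* = 15.3583.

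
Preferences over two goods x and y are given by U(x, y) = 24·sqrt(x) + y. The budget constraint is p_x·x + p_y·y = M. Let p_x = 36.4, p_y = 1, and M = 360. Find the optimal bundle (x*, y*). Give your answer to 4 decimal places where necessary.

Set MRS = p_x/p_y: 12·x^(−1/2) = p_x/p_y.
Thus x* = (12·p_y/p_x)² — independent of M — with the rest of income spent on y.
Plugging in: x* = (12·1/36.4)² = 0.1087, y* = 356.044.

x* = 0.1087, y* = 356.044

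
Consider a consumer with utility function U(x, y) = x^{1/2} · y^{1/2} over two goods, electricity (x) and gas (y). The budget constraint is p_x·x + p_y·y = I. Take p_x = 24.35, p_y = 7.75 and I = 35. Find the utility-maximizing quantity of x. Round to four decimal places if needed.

x* = 0.7187

Tangency: MRS = y/x = p_x/p_y.
So 0.5·p_y·y = 0.5·p_x·x; combined with the budget, a share 0.5 of income goes to x.
Demand: x*(p_x,p_y,I) = 0.5·I/p_x and y* = 0.5·I/p_y.
At p_x=24.35, p_y=7.75, I=35: x* = 0.5·35/24.35 = 0.7187.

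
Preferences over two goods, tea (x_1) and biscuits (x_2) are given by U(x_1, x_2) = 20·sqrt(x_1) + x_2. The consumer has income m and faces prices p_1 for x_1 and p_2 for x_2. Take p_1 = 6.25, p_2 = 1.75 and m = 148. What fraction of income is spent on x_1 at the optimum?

share on x_1 = 0.3311

Plugging in: x_1* = (10·1.75/6.25)² = 7.84, x_2* = 56.5714.
Expenditure on x_1: 6.25·7.84 = 49; share = 0.3311.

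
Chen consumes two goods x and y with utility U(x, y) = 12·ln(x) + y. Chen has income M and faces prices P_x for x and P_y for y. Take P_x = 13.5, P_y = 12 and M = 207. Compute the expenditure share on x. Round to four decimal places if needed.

MU_x = 12/x, MU_y = 1. Tangency: 12/x = P_x/P_y.
So x*(P_x,P_y) = 12·P_y/P_x, independent of income; and y* = (M − 12·P_y)/P_y.
At the given prices: x* = 12·12/13.5 = 10.6667, and y* = 5.25.
Expenditure on x: 13.5·10.6667 = 144; share = 0.6957.

share on x = 0.6957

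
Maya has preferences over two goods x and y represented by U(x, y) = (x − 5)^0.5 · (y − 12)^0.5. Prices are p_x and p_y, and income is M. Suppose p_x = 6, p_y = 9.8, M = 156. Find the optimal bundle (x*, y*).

Let x' = x−5, y' = y−12. MRS = y'/x' = p_x/p_y.
Substituting into the budget: x* = 5 + 0.5·(M − 5·p_x − 12·p_y)/p_x, and y* = 12 + 0.5·(…)/p_y.
Discretionary income = 156 − 5·6 − 12·9.8 = 8.4; x* = 5 + 0.5·8.4/6 = 5.7; y* = 12 + 0.5·8.4/9.8 = 12.4286.

x* = 5.7, y* = 12.4286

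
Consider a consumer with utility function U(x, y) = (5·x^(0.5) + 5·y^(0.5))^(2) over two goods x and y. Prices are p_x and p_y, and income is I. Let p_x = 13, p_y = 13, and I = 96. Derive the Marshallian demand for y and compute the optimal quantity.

MRS = MU_x/MU_y = (y/x)^(0.5). Set equal to p_x/p_y.
Solve for the ratio: y/x = [p_x/p_y]^(2).
Substitute y = (y/x)·x into the budget: x* = I/(p_x + p_y·(y/x)).
Numerically y/x = 1, so x* = 96/(13 + 13·1) = 3.6923 and y* = 1·3.6923 = 3.6923.

y* = 3.6923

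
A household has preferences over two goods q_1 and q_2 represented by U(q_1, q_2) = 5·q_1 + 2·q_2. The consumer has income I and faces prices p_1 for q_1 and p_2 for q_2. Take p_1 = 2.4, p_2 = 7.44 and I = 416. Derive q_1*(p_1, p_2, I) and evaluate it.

Perfect substitutes: compare marginal utility per dollar. 5/p_1 vs 2/p_2 → 2.0833 vs 0.2688.
q_1 gives more utility per dollar, so spend all income on q_1: q_1* = I/p_1, q_2* = 0.
Numerically: q_1* = 173.3333, q_2* = 0.

q_1* = 173.3333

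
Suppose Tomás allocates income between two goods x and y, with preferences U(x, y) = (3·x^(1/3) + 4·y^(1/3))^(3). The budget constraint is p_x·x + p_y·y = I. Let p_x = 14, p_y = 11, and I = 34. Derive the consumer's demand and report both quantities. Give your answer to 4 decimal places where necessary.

x* = 0.8873, y* = 1.9616

From the CES first-order condition, (3/4)·(y/x)^(2/3) = p_x/p_y.
Solve for the ratio: y/x = [(4/3)·p_x/p_y]^(1.5).
With the ratio pinned down, the budget gives x* = I/(p_x + p_y·(y/x)) and y* = (y/x)·x*.
Numerically y/x = 2.210605, so x* = 34/(14 + 11·2.210605) = 0.8873 and y* = 2.210605·0.8873 = 1.9616.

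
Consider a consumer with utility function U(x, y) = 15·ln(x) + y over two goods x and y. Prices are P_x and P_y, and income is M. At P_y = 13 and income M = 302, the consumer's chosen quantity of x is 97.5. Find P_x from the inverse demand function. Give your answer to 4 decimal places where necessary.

P_x = 2

MU_x = 15/x, MU_y = 1. Tangency: 15/x = P_x/P_y.
So x*(P_x,P_y) = 15·P_y/P_x, independent of income; and y* = (M − 15·P_y)/P_y.
Set x* = 97.5 in the demand function and solve for P_x: P_x = 2.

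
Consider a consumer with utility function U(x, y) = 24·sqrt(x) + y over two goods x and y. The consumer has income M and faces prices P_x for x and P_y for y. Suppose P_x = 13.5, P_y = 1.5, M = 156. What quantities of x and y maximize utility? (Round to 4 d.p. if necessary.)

x* = 1.7778, y* = 88

Utility is quasi-linear in y; the FOC for x is 12/√x = P_x/P_y.
Solve: √x = 12·P_y/P_x, so x*(P_x,P_y) = (12·P_y/P_x)², and y* = (M − P_x·x*)/P_y.
Plugging in: x* = (12·1.5/13.5)² = 1.7778, y* = 88.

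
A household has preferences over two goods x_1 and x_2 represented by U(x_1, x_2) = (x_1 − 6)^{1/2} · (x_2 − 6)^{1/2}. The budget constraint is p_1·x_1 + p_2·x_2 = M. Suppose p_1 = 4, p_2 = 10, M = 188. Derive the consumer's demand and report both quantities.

Discretionary income = 188 − 6·4 − 6·10 = 104; x_1* = 6 + 0.5·104/4 = 19; x_2* = 6 + 0.5·104/10 = 11.2.

x_1* = 19, x_2* = 11.2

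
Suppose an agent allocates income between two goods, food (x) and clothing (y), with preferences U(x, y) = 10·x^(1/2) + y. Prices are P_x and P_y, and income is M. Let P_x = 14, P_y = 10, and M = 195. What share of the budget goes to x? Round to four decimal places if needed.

share on x = 0.9158

MU_x = 5/√x, MU_y = 1. Tangency: 5/√x = P_x/P_y.
Thus x* = (5·P_y/P_x)² — independent of M — with the rest of income spent on y.
Plugging in: x* = (5·10/14)² = 12.7551, y* = 1.6429.
Expenditure on x: 14·12.7551 = 178.5714; share = 0.9158.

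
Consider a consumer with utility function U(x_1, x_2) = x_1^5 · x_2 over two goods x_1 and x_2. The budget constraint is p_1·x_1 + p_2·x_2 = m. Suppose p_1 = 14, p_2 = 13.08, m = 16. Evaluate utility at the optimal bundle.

V = 0.1597

Demand: x_1*(p_1,p_2,m) = 5/6·m/p_1 and x_2* = 1/6·m/p_2.
At p_1=14, p_2=13.08, m=16: x_1* = 5/6·16/14 = 0.9524, x_2* = 0.2039.
Utility at the optimum: U(0.9524, 0.2039) = 0.1597.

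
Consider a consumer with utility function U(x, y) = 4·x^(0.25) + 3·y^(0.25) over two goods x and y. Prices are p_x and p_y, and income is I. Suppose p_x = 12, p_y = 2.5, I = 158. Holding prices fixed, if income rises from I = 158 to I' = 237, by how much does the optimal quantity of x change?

With the ratio pinned down, the budget gives x* = I/(p_x + p_y·(y/x)) and y* = (y/x)·x*.
Numerically y/x = 5.517428, so x* = 158/(12 + 2.5·5.517428) = 6.1256.
At I' = 237: x* = 9.1883. Change: 9.1883 − 6.1256 = 3.0628.

Δx* = 3.0628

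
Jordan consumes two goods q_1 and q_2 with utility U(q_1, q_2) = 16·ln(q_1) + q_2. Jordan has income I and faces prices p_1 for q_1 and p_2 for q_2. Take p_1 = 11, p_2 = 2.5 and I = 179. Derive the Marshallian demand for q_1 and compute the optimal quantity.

So q_1*(p_1,p_2) = 16·p_2/p_1, independent of income; and q_2* = (I − 16·p_2)/p_2.
At the given prices: q_1* = 16·2.5/11 = 3.6364.

q_1* = 3.6364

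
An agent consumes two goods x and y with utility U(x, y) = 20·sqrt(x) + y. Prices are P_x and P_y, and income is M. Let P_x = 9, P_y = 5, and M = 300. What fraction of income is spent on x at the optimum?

share on x = 0.9259

Utility is quasi-linear in y; the FOC for x is 10/√x = P_x/P_y.
Solve: √x = 10·P_y/P_x, so x*(P_x,P_y) = (10·P_y/P_x)², and y* = (M − P_x·x*)/P_y.
Plugging in: x* = (10·5/9)² = 30.8642, y* = 4.4444.
Expenditure on x: 9·30.8642 = 277.7778; share = 0.9259.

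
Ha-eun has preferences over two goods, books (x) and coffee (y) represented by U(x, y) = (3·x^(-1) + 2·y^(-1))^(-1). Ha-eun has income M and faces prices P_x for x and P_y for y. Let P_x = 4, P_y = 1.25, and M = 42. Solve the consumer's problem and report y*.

y* = 10.53

MU_x ∝ 3·x^(-2), MU_y ∝ 2·y^(-2), so MRS = (3/2)·(y/x)^(2) = P_x/P_y.
Hence y/x = ((2/3)·P_x/P_y)^(1/(2)), i.e. raised to the 0.5 power.
With the ratio pinned down, the budget gives x* = M/(P_x + P_y·(y/x)) and y* = (y/x)·x*.
Numerically y/x = 1.460593, so x* = 42/(4 + 1.25·1.460593) = 7.2094 and y* = 1.460593·7.2094 = 10.53.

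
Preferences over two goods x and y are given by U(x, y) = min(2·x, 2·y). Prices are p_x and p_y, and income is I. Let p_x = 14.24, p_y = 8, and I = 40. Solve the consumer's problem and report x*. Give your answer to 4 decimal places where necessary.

x* = 1.7986

With perfect complements, no substitution: consume in ratio x:y = 2:2.
Budget: p_x·x + p_y·x = I, so (2·p_x + 2·p_y)·x = 2·I.
Demand: x*(p_x,p_y,I) = 2·I/(2·p_x + 2·p_y), y* = 2·I/(2·p_x + 2·p_y).
Here 2·14.24 + 2·8 = 44.48, giving x* = 1.7986.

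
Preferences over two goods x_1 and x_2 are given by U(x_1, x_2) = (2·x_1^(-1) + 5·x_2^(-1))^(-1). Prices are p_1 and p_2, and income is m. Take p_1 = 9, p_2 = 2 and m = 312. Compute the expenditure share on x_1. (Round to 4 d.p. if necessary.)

MU_x_1 ∝ 2·x_1^(-2), MU_x_2 ∝ 5·x_2^(-2), so MRS = (2/5)·(x_2/x_1)^(2) = p_1/p_2.
Hence x_2/x_1 = ((5/2)·p_1/p_2)^(1/(2)), i.e. raised to the 0.5 power.
With the ratio pinned down, the budget gives x_1* = m/(p_1 + p_2·(x_2/x_1)) and x_2* = (x_2/x_1)·x_1*.
Numerically x_2/x_1 = 3.354102, so x_1* = 312/(9 + 2·3.354102) = 19.8622 and x_2* = 3.354102·19.8622 = 66.62.
Expenditure on x_1: 9·19.8622 = 178.7601; share = 0.5729.

share on x_1 = 0.5729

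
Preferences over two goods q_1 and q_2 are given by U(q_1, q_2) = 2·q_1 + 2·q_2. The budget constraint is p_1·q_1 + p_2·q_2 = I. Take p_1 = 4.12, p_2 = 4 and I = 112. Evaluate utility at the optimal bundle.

V = 56

Perfect substitutes: compare marginal utility per dollar. 2/p_1 vs 2/p_2 → 0.4854 vs 0.5.
q_2 gives more utility per dollar, so spend all income on q_2: q_2* = I/p_2, q_1* = 0.
Numerically: q_1* = 0, q_2* = 28.
Utility at the optimum: U(0, 28) = 56.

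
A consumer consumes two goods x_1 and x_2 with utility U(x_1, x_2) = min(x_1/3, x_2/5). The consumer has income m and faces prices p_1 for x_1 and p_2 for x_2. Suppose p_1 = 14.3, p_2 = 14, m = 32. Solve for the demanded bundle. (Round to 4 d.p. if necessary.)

Leontief preferences: the optimum is at the kink where x_1/3 = x_2/5, i.e. x_2 = (5/3)·x_1.
Budget: p_1·x_1 + p_2·(5/3)·x_1 = m, so (3·p_1 + 5·p_2)·x_1 = 3·m.
Demand: x_1*(p_1,p_2,m) = 3·m/(3·p_1 + 5·p_2), x_2* = 5·m/(3·p_1 + 5·p_2).
Here 3·14.3 + 5·14 = 112.9, giving x_1* = 0.8503 and x_2* = 1.4172.

x_1* = 0.8503, x_2* = 1.4172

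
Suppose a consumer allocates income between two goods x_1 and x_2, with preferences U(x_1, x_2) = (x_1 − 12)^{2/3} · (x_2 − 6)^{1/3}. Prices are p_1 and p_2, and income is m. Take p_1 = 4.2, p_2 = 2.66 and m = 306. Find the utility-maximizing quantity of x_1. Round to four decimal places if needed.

x_1* = 50.0381

MRS = 2·(x_2−6)/(x_1−12). Tangency with p_1/p_2 gives x_2−6 = (1/2)·(p_1/p_2)·(x_1−12).
After buying the subsistence bundle (12, 6), a share 2/3 of the remaining income goes to x_1: x_1* = 12 + 2/3·(m − 12p_1 − 6p_2)/p_1.
Discretionary income = 306 − 12·4.2 − 6·2.66 = 239.64; x_1* = 12 + 2/3·239.64/4.2 = 50.0381.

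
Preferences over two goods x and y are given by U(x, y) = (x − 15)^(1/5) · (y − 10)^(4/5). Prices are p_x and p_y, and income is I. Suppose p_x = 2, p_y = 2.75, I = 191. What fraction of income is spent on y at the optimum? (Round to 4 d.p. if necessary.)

share on y = 0.7031

Let x' = x−15, y' = y−10. MRS = (1/4)·y'/x' = p_x/p_y.
Substituting into the budget: x* = 15 + 0.2·(I − 15·p_x − 10·p_y)/p_x, and y* = 10 + 0.8·(…)/p_y.
Discretionary income = 191 − 15·2 − 10·2.75 = 133.5; x* = 15 + 0.2·133.5/2 = 28.35; y* = 10 + 0.8·133.5/2.75 = 48.8364.
Expenditure on y: 2.75·48.8364 = 134.3; share = 0.7031.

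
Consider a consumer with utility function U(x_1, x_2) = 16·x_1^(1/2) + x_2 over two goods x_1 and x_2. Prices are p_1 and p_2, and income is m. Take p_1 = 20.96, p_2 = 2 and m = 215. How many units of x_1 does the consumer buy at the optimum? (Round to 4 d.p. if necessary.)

x_1* = 0.5827

Thus x_1* = (8·p_2/p_1)² — independent of m — with the rest of income spent on x_2.
Plugging in: x_1* = (8·2/20.96)² = 0.5827.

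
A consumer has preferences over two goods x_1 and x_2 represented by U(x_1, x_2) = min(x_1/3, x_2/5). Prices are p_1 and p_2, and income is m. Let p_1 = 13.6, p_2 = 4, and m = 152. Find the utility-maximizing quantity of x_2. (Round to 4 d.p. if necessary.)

Leontief preferences: the optimum is at the kink where x_1/3 = x_2/5, i.e. x_2 = (5/3)·x_1.
Budget: p_1·x_1 + p_2·(5/3)·x_1 = m, so (3·p_1 + 5·p_2)·x_1 = 3·m.
Demand: x_1*(p_1,p_2,m) = 3·m/(3·p_1 + 5·p_2), x_2* = 5·m/(3·p_1 + 5·p_2).
Here 3·13.6 + 5·4 = 60.8, giving x_2* = 12.5.

x_2* = 12.5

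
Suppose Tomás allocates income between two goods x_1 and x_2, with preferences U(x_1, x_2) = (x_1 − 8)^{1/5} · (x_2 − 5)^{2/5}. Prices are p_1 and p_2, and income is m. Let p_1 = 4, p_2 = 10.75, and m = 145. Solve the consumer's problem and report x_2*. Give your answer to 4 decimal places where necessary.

This is Cobb-Douglas in (x_1−8, x_2−5): tangency gives 0.2·p_2·(x_2−5) = 0.4·p_1·(x_1−8).
After buying the subsistence bundle (8, 5), a share 1/3 of the remaining income goes to x_1: x_1* = 8 + 1/3·(m − 8p_1 − 5p_2)/p_1.
Discretionary income = 145 − 8·4 − 5·10.75 = 59.25; x_2* = 5 + 2/3·59.25/10.75 = 8.6744.

x_2* = 8.6744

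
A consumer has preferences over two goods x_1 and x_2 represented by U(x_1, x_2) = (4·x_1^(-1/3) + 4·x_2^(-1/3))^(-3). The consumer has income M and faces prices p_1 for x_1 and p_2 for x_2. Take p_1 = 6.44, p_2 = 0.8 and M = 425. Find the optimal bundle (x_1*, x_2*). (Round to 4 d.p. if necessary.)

x_1* = 41.4097, x_2* = 197.9016

MU_x_1 ∝ 4·x_1^(-4/3), MU_x_2 ∝ 4·x_2^(-4/3), so MRS = (x_2/x_1)^(4/3) = p_1/p_2.
Hence x_2/x_1 = (p_1/p_2)^(1/(4/3)), i.e. raised to the 0.75 power.
With the ratio pinned down, the budget gives x_1* = M/(p_1 + p_2·(x_2/x_1)) and x_2* = (x_2/x_1)·x_1*.
Numerically x_2/x_1 = 4.779109, so x_1* = 425/(6.44 + 0.8·4.779109) = 41.4097 and x_2* = 4.779109·41.4097 = 197.9016.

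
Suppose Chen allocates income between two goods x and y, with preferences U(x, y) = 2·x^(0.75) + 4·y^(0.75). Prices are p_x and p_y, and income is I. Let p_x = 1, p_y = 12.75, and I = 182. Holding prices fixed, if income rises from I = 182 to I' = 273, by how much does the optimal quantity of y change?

MU_x ∝ 2·x^(-0.25), MU_y ∝ 4·y^(-0.25), so MRS = (1/2)·(y/x)^(0.25) = p_x/p_y.
Hence y/x = (2·p_x/p_y)^(1/(0.25)), i.e. raised to the 4 power.
Substitute y = (y/x)·x into the budget: x* = I/(p_x + p_y·(y/x)).
Numerically y/x = 0.000605, so x* = 182/(1 + 12.75·0.000605) = 180.6058 and y* = 0.000605·180.6058 = 0.1093.
At I' = 273: y* = 0.164. Change: 0.164 − 0.1093 = 0.0547.

Δy* = 0.0547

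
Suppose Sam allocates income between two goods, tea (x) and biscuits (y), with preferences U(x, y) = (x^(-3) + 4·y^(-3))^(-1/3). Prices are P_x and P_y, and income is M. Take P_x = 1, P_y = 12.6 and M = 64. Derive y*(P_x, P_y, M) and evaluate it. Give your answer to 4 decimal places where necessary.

y* = 4.5937

MU_x ∝ x^(-4), MU_y ∝ 4·y^(-4), so MRS = (1/4)·(y/x)^(4) = P_x/P_y.
Hence y/x = (4·P_x/P_y)^(1/(4)), i.e. raised to the 0.25 power.
With the ratio pinned down, the budget gives x* = M/(P_x + P_y·(y/x)) and y* = (y/x)·x*.
Numerically y/x = 0.750624, so x* = 64/(1 + 12.6·0.750624) = 6.1198 and y* = 0.750624·6.1198 = 4.5937.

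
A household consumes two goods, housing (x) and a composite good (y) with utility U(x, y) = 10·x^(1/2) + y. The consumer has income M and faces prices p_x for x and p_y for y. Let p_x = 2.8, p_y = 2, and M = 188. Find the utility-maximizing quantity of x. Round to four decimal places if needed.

Set MRS = p_x/p_y: 5·x^(−1/2) = p_x/p_y.
Thus x* = (5·p_y/p_x)² — independent of M — with the rest of income spent on y.
Plugging in: x* = (5·2/2.8)² = 12.7551.

x* = 12.7551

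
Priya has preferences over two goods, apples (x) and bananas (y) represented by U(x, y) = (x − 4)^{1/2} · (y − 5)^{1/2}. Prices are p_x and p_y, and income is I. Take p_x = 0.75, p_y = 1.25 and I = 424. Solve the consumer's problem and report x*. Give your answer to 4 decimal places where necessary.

MRS = (y−5)/(x−4). Tangency with p_x/p_y gives y−5 = (p_x/p_y)·(x−4).
Substituting into the budget: x* = 4 + 0.5·(I − 4·p_x − 5·p_y)/p_x, and y* = 5 + 0.5·(…)/p_y.
Discretionary income = 424 − 4·0.75 − 5·1.25 = 414.75; x* = 4 + 0.5·414.75/0.75 = 280.5.

x* = 280.5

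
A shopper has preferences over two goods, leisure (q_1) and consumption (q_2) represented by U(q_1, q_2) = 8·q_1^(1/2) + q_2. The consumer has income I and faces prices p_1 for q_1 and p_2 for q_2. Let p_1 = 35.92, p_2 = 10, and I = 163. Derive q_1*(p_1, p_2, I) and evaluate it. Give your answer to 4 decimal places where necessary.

q_1* = 1.2401

Plugging in: q_1* = (4·10/35.92)² = 1.2401.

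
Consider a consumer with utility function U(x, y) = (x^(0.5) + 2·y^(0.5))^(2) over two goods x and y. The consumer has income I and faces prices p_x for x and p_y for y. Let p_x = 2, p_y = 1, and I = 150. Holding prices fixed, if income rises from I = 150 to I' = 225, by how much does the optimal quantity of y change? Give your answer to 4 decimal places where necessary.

From the CES first-order condition, (1/2)·(y/x)^(0.5) = p_x/p_y.
Hence y/x = (2·p_x/p_y)^(1/(0.5)), i.e. raised to the 2 power.
Substitute y = (y/x)·x into the budget: x* = I/(p_x + p_y·(y/x)).
Numerically y/x = 16, so x* = 150/(2 + 1·16) = 8.3333 and y* = 16·8.3333 = 133.3333.
At I' = 225: y* = 200. Change: 200 − 133.3333 = 66.6667.

Δy* = 66.6667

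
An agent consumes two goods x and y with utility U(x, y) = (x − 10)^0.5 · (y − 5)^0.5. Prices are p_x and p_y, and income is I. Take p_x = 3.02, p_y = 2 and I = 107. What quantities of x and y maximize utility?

This is Cobb-Douglas in (x−10, y−5): tangency gives 0.5·p_y·(y−5) = 0.5·p_x·(x−10).
After buying the subsistence bundle (10, 5), a share 0.5 of the remaining income goes to x: x* = 10 + 0.5·(I − 10p_x − 5p_y)/p_x.
Discretionary income = 107 − 10·3.02 − 5·2 = 66.8; x* = 10 + 0.5·66.8/3.02 = 21.0596; y* = 5 + 0.5·66.8/2 = 21.7.

x* = 21.0596, y* = 21.7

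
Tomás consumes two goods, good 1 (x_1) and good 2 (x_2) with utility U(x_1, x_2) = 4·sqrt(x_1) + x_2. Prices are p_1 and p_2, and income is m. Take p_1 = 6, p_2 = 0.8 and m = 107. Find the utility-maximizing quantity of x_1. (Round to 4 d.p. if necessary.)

x_1* = 0.0711

MU_x_1 = 2/√x_1, MU_x_2 = 1. Tangency: 2/√x_1 = p_1/p_2.
Solve: √x_1 = 2·p_2/p_1, so x_1*(p_1,p_2) = (2·p_2/p_1)², and x_2* = (m − p_1·x_1*)/p_2.
Plugging in: x_1* = (2·0.8/6)² = 0.0711.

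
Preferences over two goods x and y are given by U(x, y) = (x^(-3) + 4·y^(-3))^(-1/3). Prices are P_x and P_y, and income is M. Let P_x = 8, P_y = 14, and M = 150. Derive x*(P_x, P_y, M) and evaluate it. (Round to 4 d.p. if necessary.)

x* = 5.9491

MU_x ∝ x^(-4), MU_y ∝ 4·y^(-4), so MRS = (1/4)·(y/x)^(4) = P_x/P_y.
Solve for the ratio: y/x = [4·P_x/P_y]^(0.25).
With the ratio pinned down, the budget gives x* = M/(P_x + P_y·(y/x)) and y* = (y/x)·x*.
Numerically y/x = 1.229576, so x* = 150/(8 + 14·1.229576) = 5.9491.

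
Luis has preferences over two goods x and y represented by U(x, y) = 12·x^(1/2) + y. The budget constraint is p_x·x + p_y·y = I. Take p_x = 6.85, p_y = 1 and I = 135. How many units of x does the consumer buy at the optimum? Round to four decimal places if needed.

Plugging in: x* = (6·1/6.85)² = 0.7672.

x* = 0.7672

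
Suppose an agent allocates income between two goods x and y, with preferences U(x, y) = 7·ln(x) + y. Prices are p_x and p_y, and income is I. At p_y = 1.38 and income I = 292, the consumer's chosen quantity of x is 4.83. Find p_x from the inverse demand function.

p_x = 2

MU_x = 7/x, MU_y = 1. Tangency: 7/x = p_x/p_y.
So x*(p_x,p_y) = 7·p_y/p_x, independent of income; and y* = (I − 7·p_y)/p_y.
Set x* = 4.83 in the demand function and solve for p_x: p_x = 2.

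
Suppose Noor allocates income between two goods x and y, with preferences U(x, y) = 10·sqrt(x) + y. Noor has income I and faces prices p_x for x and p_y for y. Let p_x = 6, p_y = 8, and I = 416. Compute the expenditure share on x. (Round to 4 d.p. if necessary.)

Set MRS = p_x/p_y: 5·x^(−1/2) = p_x/p_y.
Thus x* = (5·p_y/p_x)² — independent of I — with the rest of income spent on y.
Plugging in: x* = (5·8/6)² = 44.4444, y* = 18.6667.
Expenditure on x: 6·44.4444 = 266.6667; share = 0.641.

share on x = 0.641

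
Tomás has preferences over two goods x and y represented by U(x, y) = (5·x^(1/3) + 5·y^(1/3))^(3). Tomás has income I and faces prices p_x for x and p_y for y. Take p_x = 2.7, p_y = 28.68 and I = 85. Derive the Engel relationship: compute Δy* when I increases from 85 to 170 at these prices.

MU_x ∝ 5·x^(-2/3), MU_y ∝ 5·y^(-2/3), so MRS = (y/x)^(2/3) = p_x/p_y.
Solve for the ratio: y/x = [p_x/p_y]^(1.5).
With the ratio pinned down, the budget gives x* = I/(p_x + p_y·(y/x)) and y* = (y/x)·x*.
Numerically y/x = 0.028885, so x* = 85/(2.7 + 28.68·0.028885) = 24.09 and y* = 0.028885·24.09 = 0.6958.
At I' = 170: y* = 1.3917. Change: 1.3917 − 0.6958 = 0.6958.

Δy* = 0.6958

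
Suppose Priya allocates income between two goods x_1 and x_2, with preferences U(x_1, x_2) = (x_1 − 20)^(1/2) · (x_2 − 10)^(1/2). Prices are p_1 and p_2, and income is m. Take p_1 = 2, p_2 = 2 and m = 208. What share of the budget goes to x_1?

After buying the subsistence bundle (20, 10), a share 0.5 of the remaining income goes to x_1: x_1* = 20 + 0.5·(m − 20p_1 − 10p_2)/p_1.
Discretionary income = 208 − 20·2 − 10·2 = 148; x_1* = 20 + 0.5·148/2 = 57; x_2* = 10 + 0.5·148/2 = 47.
Expenditure on x_1: 2·57 = 114; share = 0.5481.

share on x_1 = 0.5481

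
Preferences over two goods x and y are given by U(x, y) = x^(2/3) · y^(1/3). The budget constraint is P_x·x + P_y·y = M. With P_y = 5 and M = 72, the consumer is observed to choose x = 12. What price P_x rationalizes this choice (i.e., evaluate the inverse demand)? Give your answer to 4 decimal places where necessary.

P_x = 4

MU_x/MU_y = (2/3·y)/(1/3·x); tangency sets this equal to P_x/P_y.
So 2/3·P_y·y = 1/3·P_x·x; combined with the budget, a share 2/3 of income goes to x.
Demand: x*(P_x,P_y,M) = 2/3·M/P_x and y* = 1/3·M/P_y.
Set x* = 12 in the demand function and solve for P_x: P_x = 4.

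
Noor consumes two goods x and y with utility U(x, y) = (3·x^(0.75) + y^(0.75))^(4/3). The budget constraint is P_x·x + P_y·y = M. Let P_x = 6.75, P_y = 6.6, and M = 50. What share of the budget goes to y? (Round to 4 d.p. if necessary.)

share on y = 0.013

MRS = MU_x/MU_y = 3·(y/x)^(0.25). Set equal to P_x/P_y.
Hence y/x = ((1/3)·P_x/P_y)^(1/(0.25)), i.e. raised to the 4 power.
With the ratio pinned down, the budget gives x* = M/(P_x + P_y·(y/x)) and y* = (y/x)·x*.
Numerically y/x = 0.013507, so x* = 50/(6.75 + 6.6·0.013507) = 7.3109 and y* = 0.013507·7.3109 = 0.0987.
Expenditure on y: 6.6·0.0987 = 0.6517; share = 0.013.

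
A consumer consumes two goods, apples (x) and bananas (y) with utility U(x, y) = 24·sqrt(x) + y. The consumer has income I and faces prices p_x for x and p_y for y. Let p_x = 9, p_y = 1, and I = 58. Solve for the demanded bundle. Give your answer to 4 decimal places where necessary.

x* = 1.7778, y* = 42

MU_x = 12/√x, MU_y = 1. Tangency: 12/√x = p_x/p_y.
Thus x* = (12·p_y/p_x)² — independent of I — with the rest of income spent on y.
Plugging in: x* = (12·1/9)² = 1.7778, y* = 42.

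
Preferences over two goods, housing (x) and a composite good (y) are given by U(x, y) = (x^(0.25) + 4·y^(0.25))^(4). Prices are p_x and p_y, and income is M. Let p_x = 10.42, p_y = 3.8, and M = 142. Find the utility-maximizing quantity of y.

y* = 33.589

MRS = MU_x/MU_y = (1/4)·(y/x)^(0.75). Set equal to p_x/p_y.
Solve for the ratio: y/x = [4·p_x/p_y]^(4/3).
With the ratio pinned down, the budget gives x* = M/(p_x + p_y·(y/x)) and y* = (y/x)·x*.
Numerically y/x = 24.370185, so x* = 142/(10.42 + 3.8·24.370185) = 1.3783 and y* = 24.370185·1.3783 = 33.589.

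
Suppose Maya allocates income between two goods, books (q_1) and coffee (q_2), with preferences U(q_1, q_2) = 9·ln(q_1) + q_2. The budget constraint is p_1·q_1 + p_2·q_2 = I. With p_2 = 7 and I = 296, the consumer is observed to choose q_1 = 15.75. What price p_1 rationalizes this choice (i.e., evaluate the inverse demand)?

p_1 = 4

MU_q_1 = 9/q_1, MU_q_2 = 1. Tangency: 9/q_1 = p_1/p_2.
So q_1*(p_1,p_2) = 9·p_2/p_1, independent of income; and q_2* = (I − 9·p_2)/p_2.
Set q_1* = 15.75 in the demand function and solve for p_1: p_1 = 4.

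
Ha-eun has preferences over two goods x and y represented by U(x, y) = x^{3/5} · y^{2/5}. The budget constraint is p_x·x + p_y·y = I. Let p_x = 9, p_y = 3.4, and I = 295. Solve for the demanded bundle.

x* = 19.6667, y* = 34.7059

The MRS is (3/2)·y/x. Set MRS = p_x/p_y.
Rearranging, p_y·y = (2/3)·p_x·x. Substituting into the budget gives p_x·x·(1 + (2/3)) = I.
Demand: x*(p_x,p_y,I) = 0.6·I/p_x and y* = 0.4·I/p_y.
At p_x=9, p_y=3.4, I=295: x* = 0.6·295/9 = 19.6667, y* = 34.7059.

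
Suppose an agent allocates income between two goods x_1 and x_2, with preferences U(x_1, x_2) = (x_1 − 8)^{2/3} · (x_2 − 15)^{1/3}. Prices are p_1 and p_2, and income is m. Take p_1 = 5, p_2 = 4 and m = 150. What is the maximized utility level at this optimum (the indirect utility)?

V = 5.6999

Let x_1' = x_1−8, x_2' = x_2−15. MRS = 2·x_2'/x_1' = p_1/p_2.
After buying the subsistence bundle (8, 15), a share 2/3 of the remaining income goes to x_1: x_1* = 8 + 2/3·(m − 8p_1 − 15p_2)/p_1.
Discretionary income = 150 − 8·5 − 15·4 = 50; x_1* = 8 + 2/3·50/5 = 14.6667; x_2* = 15 + 1/3·50/4 = 19.1667.
Utility at the optimum: U(14.6667, 19.1667) = 5.6999.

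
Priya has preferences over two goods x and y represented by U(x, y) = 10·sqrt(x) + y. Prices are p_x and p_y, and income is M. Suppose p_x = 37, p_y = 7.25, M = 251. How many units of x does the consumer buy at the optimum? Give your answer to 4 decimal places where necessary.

Set MRS = p_x/p_y: 5·x^(−1/2) = p_x/p_y.
Solve: √x = 5·p_y/p_x, so x*(p_x,p_y) = (5·p_y/p_x)², and y* = (M − p_x·x*)/p_y.
Plugging in: x* = (5·7.25/37)² = 0.9599.

x* = 0.9599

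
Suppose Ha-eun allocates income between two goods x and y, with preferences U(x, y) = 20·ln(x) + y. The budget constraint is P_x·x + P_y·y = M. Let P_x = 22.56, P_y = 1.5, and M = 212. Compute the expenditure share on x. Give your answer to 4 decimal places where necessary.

share on x = 0.1415

MU_x = 20/x, MU_y = 1. Tangency: 20/x = P_x/P_y.
So x*(P_x,P_y) = 20·P_y/P_x, independent of income; and y* = (M − 20·P_y)/P_y.
At the given prices: x* = 20·1.5/22.56 = 1.3298, and y* = 121.3333.
Expenditure on x: 22.56·1.3298 = 30; share = 0.1415.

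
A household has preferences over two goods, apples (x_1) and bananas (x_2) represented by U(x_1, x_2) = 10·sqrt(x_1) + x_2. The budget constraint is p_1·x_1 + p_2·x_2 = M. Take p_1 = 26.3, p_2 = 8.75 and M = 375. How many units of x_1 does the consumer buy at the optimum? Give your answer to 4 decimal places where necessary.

x_1* = 2.7672

Solve: √x_1 = 5·p_2/p_1, so x_1*(p_1,p_2) = (5·p_2/p_1)², and x_2* = (M − p_1·x_1*)/p_2.
Plugging in: x_1* = (5·8.75/26.3)² = 2.7672.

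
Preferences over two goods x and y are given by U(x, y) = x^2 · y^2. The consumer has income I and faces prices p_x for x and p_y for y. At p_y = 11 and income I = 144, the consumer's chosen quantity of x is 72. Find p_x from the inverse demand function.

MU_x/MU_y = (2·y)/(2·x); tangency sets this equal to p_x/p_y.
Rearranging, p_y·y = p_x·x. Substituting into the budget gives p_x·x·(1 + 1) = I.
Demand: x*(p_x,p_y,I) = 0.5·I/p_x and y* = 0.5·I/p_y.
Set x* = 72 in the demand function and solve for p_x: p_x = 1.

p_x = 1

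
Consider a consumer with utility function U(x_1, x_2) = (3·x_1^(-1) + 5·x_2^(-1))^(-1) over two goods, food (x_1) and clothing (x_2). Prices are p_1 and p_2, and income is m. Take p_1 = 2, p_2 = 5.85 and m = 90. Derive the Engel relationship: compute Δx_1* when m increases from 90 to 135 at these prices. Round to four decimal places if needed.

Δx_1* = 7.0138

MRS = MU_x_1/MU_x_2 = (3/5)·(x_2/x_1)^(2). Set equal to p_1/p_2.
Solve for the ratio: x_2/x_1 = [(5/3)·p_1/p_2]^(0.5).
Substitute x_2 = (x_2/x_1)·x_1 into the budget: x_1* = m/(p_1 + p_2·(x_2/x_1)).
Numerically x_2/x_1 = 0.754851, so x_1* = 90/(2 + 5.85·0.754851) = 14.0277.
At m' = 135: x_1* = 21.0415. Change: 21.0415 − 14.0277 = 7.0138.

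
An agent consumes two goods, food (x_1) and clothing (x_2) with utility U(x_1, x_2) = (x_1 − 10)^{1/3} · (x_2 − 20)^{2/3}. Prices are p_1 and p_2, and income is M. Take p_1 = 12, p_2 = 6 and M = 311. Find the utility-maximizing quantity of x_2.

x_2* = 27.8889

Let x_1' = x_1−10, x_2' = x_2−20. MRS = (1/2)·x_2'/x_1' = p_1/p_2.
After buying the subsistence bundle (10, 20), a share 1/3 of the remaining income goes to x_1: x_1* = 10 + 1/3·(M − 10p_1 − 20p_2)/p_1.
Discretionary income = 311 − 10·12 − 20·6 = 71; x_2* = 20 + 2/3·71/6 = 27.8889.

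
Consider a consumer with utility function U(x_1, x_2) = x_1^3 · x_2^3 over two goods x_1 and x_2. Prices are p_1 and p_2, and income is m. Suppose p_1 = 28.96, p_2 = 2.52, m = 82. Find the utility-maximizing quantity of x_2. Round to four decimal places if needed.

x_2* = 16.2698

MU_x_1/MU_x_2 = (3·x_2)/(3·x_1); tangency sets this equal to p_1/p_2.
So 3·p_2·x_2 = 3·p_1·x_1; combined with the budget, a share 0.5 of income goes to x_1.
Demand: x_1*(p_1,p_2,m) = 0.5·m/p_1 and x_2* = 0.5·m/p_2.
At p_1=28.96, p_2=2.52, m=82: x_2* = 0.5·82/2.52 = 16.2698.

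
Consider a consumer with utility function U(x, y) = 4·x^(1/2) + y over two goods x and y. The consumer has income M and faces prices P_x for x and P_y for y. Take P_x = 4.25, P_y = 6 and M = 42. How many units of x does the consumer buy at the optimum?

x* = 7.9723

MU_x = 2/√x, MU_y = 1. Tangency: 2/√x = P_x/P_y.
Solve: √x = 2·P_y/P_x, so x*(P_x,P_y) = (2·P_y/P_x)², and y* = (M − P_x·x*)/P_y.
Plugging in: x* = (2·6/4.25)² = 7.9723.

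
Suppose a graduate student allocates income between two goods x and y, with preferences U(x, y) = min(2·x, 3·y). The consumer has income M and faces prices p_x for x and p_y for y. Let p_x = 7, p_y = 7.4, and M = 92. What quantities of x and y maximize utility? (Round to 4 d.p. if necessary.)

Demand: x*(p_x,p_y,M) = 3·M/(3·p_x + 2·p_y), y* = 2·M/(3·p_x + 2·p_y).
Here 3·7 + 2·7.4 = 35.8, giving x* = 7.7095 and y* = 5.1397.

x* = 7.7095, y* = 5.1397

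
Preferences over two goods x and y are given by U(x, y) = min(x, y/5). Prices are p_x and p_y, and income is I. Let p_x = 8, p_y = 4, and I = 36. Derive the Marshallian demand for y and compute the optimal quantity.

With perfect complements, no substitution: consume in ratio x:y = 1:5.
Budget: p_x·x + p_y·5·x = I, so (p_x + 5·p_y)·x = I.
Demand: x*(p_x,p_y,I) = I/(p_x + 5·p_y), y* = 5·I/(p_x + 5·p_y).
Here 8 + 5·4 = 28, giving y* = 6.4286.

y* = 6.4286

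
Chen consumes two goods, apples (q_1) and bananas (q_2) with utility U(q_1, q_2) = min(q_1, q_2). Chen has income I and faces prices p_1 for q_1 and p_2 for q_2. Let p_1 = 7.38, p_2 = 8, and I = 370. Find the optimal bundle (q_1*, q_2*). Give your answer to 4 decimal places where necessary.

With perfect complements, no substitution: consume in ratio q_1:q_2 = 1:1.
Budget: p_1·q_1 + p_2·q_1 = I, so (p_1 + p_2)·q_1 = I.
Demand: q_1*(p_1,p_2,I) = I/(p_1 + p_2), q_2* = I/(p_1 + p_2).
Here 7.38 + 8 = 15.38, giving q_1* = 24.0572 and q_2* = 24.0572.

q_1* = 24.0572, q_2* = 24.0572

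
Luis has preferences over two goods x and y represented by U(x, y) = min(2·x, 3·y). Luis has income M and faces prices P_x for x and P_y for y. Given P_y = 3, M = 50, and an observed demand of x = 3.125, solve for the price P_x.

P_x = 14

With perfect complements, no substitution: consume in ratio x:y = 3:2.
Budget: P_x·x + P_y·(2/3)·x = M, so (3·P_x + 2·P_y)·x = 3·M.
Demand: x*(P_x,P_y,M) = 3·M/(3·P_x + 2·P_y), y* = 2·M/(3·P_x + 2·P_y).
Set x* = 3.125 in the demand function and solve for P_x: P_x = 14.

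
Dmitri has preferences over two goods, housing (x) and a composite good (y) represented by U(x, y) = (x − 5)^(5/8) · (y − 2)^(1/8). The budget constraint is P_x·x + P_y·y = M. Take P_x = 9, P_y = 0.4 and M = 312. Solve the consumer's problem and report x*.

x* = 29.6481

Let x' = x−5, y' = y−2. MRS = 5·y'/x' = P_x/P_y.
After buying the subsistence bundle (5, 2), a share 5/6 of the remaining income goes to x: x* = 5 + 5/6·(M − 5P_x − 2P_y)/P_x.
Discretionary income = 312 − 5·9 − 2·0.4 = 266.2; x* = 5 + 5/6·266.2/9 = 29.6481.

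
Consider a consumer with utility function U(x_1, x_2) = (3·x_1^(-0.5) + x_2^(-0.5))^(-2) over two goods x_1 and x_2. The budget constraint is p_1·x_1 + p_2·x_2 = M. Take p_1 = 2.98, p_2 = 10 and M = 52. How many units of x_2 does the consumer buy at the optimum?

With the ratio pinned down, the budget gives x_1* = M/(p_1 + p_2·(x_2/x_1)) and x_2* = (x_2/x_1)·x_1*.
Numerically x_2/x_1 = 0.214485, so x_1* = 52/(2.98 + 10·0.214485) = 10.1466 and x_2* = 0.214485·10.1466 = 2.1763.

x_2* = 2.1763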